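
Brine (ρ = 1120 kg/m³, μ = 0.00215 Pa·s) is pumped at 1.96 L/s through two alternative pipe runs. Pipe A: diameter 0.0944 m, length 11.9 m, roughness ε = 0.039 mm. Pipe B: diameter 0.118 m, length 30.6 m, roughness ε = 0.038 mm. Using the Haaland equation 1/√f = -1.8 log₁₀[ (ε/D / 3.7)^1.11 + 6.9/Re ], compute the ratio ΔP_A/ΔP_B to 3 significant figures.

ΔP_A/ΔP_B ≈ 1.13

Pipe A: V = Q/A = 0.00196/0.006999 = 0.28 m/s; Re = 1.377e+04; ε/D = 0.000413; Haaland → f = 0.02894; ΔP_A = f(L/D)(ρV²/2) = 160.2 Pa.
Pipe B: V = Q/A = 0.00196/0.01094 = 0.1792 m/s; Re = 1.102e+04; ε/D = 0.000322; Haaland → f = 0.03048; ΔP_B = f(L/D)(ρV²/2) = 142.2 Pa.
ΔP_A/ΔP_B = 160.2/142.2 = 1.13.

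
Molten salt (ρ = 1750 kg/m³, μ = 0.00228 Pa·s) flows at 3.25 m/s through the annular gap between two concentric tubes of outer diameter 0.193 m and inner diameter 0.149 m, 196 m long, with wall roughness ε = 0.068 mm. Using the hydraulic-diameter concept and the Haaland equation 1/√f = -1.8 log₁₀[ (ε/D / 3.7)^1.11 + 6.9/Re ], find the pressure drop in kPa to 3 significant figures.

ΔP ≈ 970 kPa

Hydraulic diameter D_h = 4A/P = D_o - D_i = 0.193 - 0.149 = 0.044 m.
Re = ρVD_h/μ = 1750·3.25·0.044/0.00228 = 1.098e+05.
ε/D_h = 6.8e-05/0.044 = 0.00155; Haaland gives 1/√f = -1.8 log₁₀[0.000177+6.29e-05] = 6.514, so f = 0.02356.
ΔP = f(L/D_h)(ρV²/2) = 0.02356·196/0.044·9242 = 9.701e+05 Pa.
ΔP = 970 kPa.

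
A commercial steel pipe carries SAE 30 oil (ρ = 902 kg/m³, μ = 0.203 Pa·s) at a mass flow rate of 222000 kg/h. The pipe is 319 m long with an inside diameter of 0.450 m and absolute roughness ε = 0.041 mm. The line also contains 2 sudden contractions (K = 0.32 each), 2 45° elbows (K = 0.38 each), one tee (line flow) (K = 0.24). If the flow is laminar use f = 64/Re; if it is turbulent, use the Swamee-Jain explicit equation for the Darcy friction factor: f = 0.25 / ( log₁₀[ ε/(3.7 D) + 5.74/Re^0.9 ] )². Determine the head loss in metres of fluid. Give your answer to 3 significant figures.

ṁ = 222000 kg/h = 222000/3600 = 61.67 kg/s.
A = πD²/4 = π(0.45)²/4 = 0.159 m²; mean velocity V = ṁ/(ρA) = 61.67/(902 · 0.159) = 0.4299 m/s.
Reynolds number Re = ρVD/μ = 902 · 0.4299 · 0.45 / 0.203 = 859.5.
Re < 2300 → laminar flow, so f = 64/Re = 64/859.5 = 0.07446 (the turbulent correlation is not needed).
Total minor-loss coefficient ΣK = 2·0.32 + 2·0.38 + 1·0.24 = 1.64.
ΔP = [f·L/D + ΣK]·(ρV²/2) = [0.07446·319/0.45 + 1.64]·(902·0.4299²/2) = [52.78 + 1.64]·83.34 = 4536 Pa.
Head loss h_f = ΔP/(ρg) = 4536/(902·9.81) = 0.513 m.

h_f ≈ 0.513 m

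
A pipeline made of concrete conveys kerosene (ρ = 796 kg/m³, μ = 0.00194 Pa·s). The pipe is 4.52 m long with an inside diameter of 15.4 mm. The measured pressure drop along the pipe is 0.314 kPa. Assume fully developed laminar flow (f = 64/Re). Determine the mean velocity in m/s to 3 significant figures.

For laminar flow, f = 64/Re with Re = ρVD/μ, so Darcy-Weisbach reduces to ΔP = 32μLV/D². Solving for V: V = ΔP·D²/(32μL) = 314·(0.0154)²/(32·0.00194·4.52) = 0.2654 m/s.
Check: Re = ρVD/μ = 796·0.2654·0.0154/0.00194 = 1677 < 2300, so the laminar assumption holds.

V ≈ 0.265 m/s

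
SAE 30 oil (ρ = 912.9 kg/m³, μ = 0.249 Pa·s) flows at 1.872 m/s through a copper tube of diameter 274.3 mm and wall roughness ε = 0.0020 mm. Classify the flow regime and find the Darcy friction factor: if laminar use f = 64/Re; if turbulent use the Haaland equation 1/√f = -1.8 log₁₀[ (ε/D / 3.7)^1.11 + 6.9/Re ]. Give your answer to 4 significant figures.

Re = ρVD/μ = 912.9·1.872·0.2743/0.249 = 1883.
Re < 2300 → laminar, so f = 64/Re = 0.034 (roughness is irrelevant in laminar flow).

f ≈ 0.03400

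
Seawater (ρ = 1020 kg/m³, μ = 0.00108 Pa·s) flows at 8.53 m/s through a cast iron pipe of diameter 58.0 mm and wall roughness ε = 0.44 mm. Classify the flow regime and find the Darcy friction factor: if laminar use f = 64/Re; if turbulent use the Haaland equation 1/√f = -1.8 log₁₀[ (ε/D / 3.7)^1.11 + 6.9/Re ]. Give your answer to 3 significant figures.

f ≈ 0.0348

Re = ρVD/μ = 1020·8.53·0.058/0.00108 = 4.673e+05.
Re > 4000 → turbulent. ε/D = 0.00044/0.058 = 0.00759; Haaland: 1/√f = -1.8 log₁₀[0.00104 + 1.48e-05] = 5.36, so f = 0.03481.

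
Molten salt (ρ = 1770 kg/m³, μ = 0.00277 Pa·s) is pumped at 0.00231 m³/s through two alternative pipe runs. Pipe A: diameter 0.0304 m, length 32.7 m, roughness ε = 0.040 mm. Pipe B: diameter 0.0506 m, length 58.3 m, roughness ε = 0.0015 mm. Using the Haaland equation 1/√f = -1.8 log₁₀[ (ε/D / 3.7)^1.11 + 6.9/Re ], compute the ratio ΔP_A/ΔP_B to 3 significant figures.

ΔP_A/ΔP_B ≈ 7.74

Pipe A: V = Q/A = 0.00231/0.0007258 = 3.183 m/s; Re = 6.182e+04; ε/D = 0.00132; Haaland → f = 0.02402; ΔP_A = f(L/D)(ρV²/2) = 2.316e+05 Pa.
Pipe B: V = Q/A = 0.00231/0.002011 = 1.149 m/s; Re = 3.714e+04; ε/D = 2.96e-05; Haaland → f = 0.02223; ΔP_B = f(L/D)(ρV²/2) = 2.992e+04 Pa.
ΔP_A/ΔP_B = 2.316e+05/2.992e+04 = 7.74.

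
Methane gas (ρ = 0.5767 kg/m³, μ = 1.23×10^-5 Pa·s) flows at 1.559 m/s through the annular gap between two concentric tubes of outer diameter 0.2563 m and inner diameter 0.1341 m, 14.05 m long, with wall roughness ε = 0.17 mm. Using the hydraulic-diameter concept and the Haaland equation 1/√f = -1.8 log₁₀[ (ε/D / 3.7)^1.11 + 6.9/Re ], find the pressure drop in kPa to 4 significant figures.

Hydraulic diameter D_h = 4A/P = D_o - D_i = 0.2563 - 0.1341 = 0.1222 m.
Re = ρVD_h/μ = 0.5767·1.559·0.1222/1.23e-05 = 8932.
ε/D_h = 0.00017/0.1222 = 0.00139; Haaland gives 1/√f = -1.8 log₁₀[0.000158+0.000772] = 5.456, so f = 0.03359.
ΔP = f(L/D_h)(ρV²/2) = 0.03359·14.05/0.1222·0.7008 = 2.706 Pa.
ΔP = 0.002706 kPa.

ΔP ≈ 0.002706 kPa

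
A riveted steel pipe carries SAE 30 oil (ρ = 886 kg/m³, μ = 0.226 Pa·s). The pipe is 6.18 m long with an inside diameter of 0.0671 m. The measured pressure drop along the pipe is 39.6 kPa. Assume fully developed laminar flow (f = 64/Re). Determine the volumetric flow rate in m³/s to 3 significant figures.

For laminar flow, f = 64/Re with Re = ρVD/μ, so Darcy-Weisbach reduces to ΔP = 32μLV/D². Solving for V: V = ΔP·D²/(32μL) = 3.96e+04·(0.0671)²/(32·0.226·6.18) = 3.989 m/s.
Check: Re = ρVD/μ = 886·3.989·0.0671/0.226 = 1049 < 2300, so the laminar assumption holds.
Q = V·A = 3.989·(π/4·0.0671²) = 0.01411 m³/s = 0.0141 m³/s.

Q ≈ 0.0141 m³/s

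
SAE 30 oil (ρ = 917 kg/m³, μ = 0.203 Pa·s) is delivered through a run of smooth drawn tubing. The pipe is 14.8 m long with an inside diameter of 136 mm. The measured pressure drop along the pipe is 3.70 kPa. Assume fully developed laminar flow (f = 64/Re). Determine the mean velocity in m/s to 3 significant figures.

V ≈ 0.712 m/s

For laminar flow, f = 64/Re with Re = ρVD/μ, so Darcy-Weisbach reduces to ΔP = 32μLV/D². Solving for V: V = ΔP·D²/(32μL) = 3700·(0.136)²/(32·0.203·14.8) = 0.7118 m/s.
Check: Re = ρVD/μ = 917·0.7118·0.136/0.203 = 437.3 < 2300, so the laminar assumption holds.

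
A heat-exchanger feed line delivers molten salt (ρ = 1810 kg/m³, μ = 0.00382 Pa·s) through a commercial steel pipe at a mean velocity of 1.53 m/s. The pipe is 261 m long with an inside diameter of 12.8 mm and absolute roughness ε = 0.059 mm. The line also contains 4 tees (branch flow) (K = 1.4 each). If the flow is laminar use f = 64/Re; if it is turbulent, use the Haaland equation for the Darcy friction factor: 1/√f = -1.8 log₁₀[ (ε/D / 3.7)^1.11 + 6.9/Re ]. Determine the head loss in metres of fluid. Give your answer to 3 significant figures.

h_f ≈ 91.7 m

Reynolds number Re = ρVD/μ = 1810 · 1.53 · 0.0128 / 0.00382 = 9279.
Re > 4000 → turbulent. Relative roughness ε/D = 5.9e-05/0.0128 = 0.00461. Haaland: 1/√f = -1.8 log₁₀[(0.00461/3.7)^1.11 + 6.9/9279] = -1.8 log₁₀[0.000597 + 0.000744] = 5.171, so f = 0.0374.
Total minor-loss coefficient ΣK = 4·1.4 = 5.6.
ΔP = [f·L/D + ΣK]·(ρV²/2) = [0.0374·261/0.0128 + 5.6]·(1810·1.53²/2) = [762.6 + 5.6]·2119 = 1.627e+06 Pa.
Head loss h_f = ΔP/(ρg) = 1.627e+06/(1810·9.81) = 91.7 m.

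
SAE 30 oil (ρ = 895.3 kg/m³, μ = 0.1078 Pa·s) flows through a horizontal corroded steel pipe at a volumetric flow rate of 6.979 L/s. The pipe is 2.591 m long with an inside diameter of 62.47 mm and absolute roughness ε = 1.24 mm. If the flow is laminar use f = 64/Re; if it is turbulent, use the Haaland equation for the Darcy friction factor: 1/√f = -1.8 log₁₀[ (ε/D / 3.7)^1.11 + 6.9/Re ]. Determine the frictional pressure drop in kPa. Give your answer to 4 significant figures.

ΔP ≈ 5.215 kPa

Q = 6.979 L/s = 6.979/1000 = 0.006979 m³/s.
Cross-sectional area A = πD²/4 = π(0.06247)²/4 = 0.003065 m²; mean velocity V = Q/A = 0.006979/0.003065 = 2.277 m/s.
Reynolds number Re = ρVD/μ = 895.3 · 2.277 · 0.06247 / 0.108 = 1181.
Re < 2300 → laminar flow, so f = 64/Re = 64/1181 = 0.05417 (the turbulent correlation is not needed).
Darcy-Weisbach: ΔP = f(L/D)(ρV²/2) = 0.05417·(2.591/0.06247)·(895.3·2.277²/2) = 0.05417·41.48·2321 = 5215 Pa.
ΔP = 5215 Pa = 5.215 kPa.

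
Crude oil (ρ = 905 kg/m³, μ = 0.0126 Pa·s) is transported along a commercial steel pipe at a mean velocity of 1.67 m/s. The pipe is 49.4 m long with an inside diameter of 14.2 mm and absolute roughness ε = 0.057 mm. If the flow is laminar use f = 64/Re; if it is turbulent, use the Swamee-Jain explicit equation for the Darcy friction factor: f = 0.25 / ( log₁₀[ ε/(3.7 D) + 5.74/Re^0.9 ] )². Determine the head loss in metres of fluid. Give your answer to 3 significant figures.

h_f ≈ 18.6 m

Reynolds number Re = ρVD/μ = 905 · 1.67 · 0.0142 / 0.0126 = 1703.
Re < 2300 → laminar flow, so f = 64/Re = 64/1703 = 0.03757 (the turbulent correlation is not needed).
Darcy-Weisbach: ΔP = f(L/D)(ρV²/2) = 0.03757·(49.4/0.0142)·(905·1.67²/2) = 0.03757·3479·1262 = 1.65e+05 Pa.
Head loss h_f = ΔP/(ρg) = 1.65e+05/(905·9.81) = 18.6 m.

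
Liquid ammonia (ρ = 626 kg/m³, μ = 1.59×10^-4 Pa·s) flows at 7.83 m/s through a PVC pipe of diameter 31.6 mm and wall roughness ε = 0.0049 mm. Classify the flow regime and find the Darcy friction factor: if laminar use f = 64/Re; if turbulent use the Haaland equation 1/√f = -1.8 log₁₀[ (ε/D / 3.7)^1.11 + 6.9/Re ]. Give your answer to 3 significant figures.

Re = ρVD/μ = 626·7.83·0.0316/0.000159 = 9.742e+05.
Re > 4000 → turbulent. ε/D = 4.9e-06/0.0316 = 0.000155; Haaland: 1/√f = -1.8 log₁₀[1.38e-05 + 7.08e-06] = 8.423, so f = 0.01409.

f ≈ 0.0141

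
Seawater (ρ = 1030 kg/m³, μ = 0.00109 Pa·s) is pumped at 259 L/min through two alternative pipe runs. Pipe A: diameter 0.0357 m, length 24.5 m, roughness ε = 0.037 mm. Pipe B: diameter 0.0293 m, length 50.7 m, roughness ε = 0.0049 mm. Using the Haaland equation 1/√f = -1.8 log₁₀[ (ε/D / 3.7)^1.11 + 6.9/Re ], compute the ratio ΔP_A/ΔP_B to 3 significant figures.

Pipe A: V = Q/A = 0.004317/0.001001 = 4.312 m/s; Re = 1.455e+05; ε/D = 0.00104; Haaland → f = 0.02146; ΔP_A = f(L/D)(ρV²/2) = 1.411e+05 Pa.
Pipe B: V = Q/A = 0.004317/0.0006743 = 6.402 m/s; Re = 1.773e+05; ε/D = 0.000167; Haaland → f = 0.01694; ΔP_B = f(L/D)(ρV²/2) = 6.189e+05 Pa.
ΔP_A/ΔP_B = 1.411e+05/6.189e+05 = 0.228.

ΔP_A/ΔP_B ≈ 0.228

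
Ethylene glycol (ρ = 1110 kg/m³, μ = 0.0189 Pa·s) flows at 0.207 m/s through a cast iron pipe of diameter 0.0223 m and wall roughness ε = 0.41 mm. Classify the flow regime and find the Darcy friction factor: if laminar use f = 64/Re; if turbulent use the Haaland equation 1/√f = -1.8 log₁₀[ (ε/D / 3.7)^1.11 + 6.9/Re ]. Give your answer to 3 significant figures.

f ≈ 0.236

Re = ρVD/μ = 1110·0.207·0.0223/0.0189 = 271.1.
Re < 2300 → laminar, so f = 64/Re = 0.2361 (roughness is irrelevant in laminar flow).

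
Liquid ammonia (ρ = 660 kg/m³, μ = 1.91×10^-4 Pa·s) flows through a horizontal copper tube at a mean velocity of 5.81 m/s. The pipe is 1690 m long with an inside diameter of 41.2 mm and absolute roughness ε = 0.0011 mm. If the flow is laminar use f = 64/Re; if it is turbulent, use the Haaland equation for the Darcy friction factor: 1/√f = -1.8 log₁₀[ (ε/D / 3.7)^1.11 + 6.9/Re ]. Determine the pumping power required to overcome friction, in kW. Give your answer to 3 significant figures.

Reynolds number Re = ρVD/μ = 660 · 5.81 · 0.0412 / 0.000191 = 8.271e+05.
Re > 4000 → turbulent. Relative roughness ε/D = 1.1e-06/0.0412 = 2.67e-05. Haaland: 1/√f = -1.8 log₁₀[(2.67e-05/3.7)^1.11 + 6.9/8.271e+05] = -1.8 log₁₀[1.96e-06 + 8.34e-06] = 8.977, so f = 0.01241.
Darcy-Weisbach: ΔP = f(L/D)(ρV²/2) = 0.01241·(1690/0.0412)·(660·5.81²/2) = 0.01241·4.102e+04·1.114e+04 = 5.671e+06 Pa.
Q = V·A = 5.81·0.001333 = 0.007746 m³/s.
Pumping power P = QΔP = 0.007746·5.671e+06 = 43920 W = 43.9 kW.

P ≈ 43.9 kW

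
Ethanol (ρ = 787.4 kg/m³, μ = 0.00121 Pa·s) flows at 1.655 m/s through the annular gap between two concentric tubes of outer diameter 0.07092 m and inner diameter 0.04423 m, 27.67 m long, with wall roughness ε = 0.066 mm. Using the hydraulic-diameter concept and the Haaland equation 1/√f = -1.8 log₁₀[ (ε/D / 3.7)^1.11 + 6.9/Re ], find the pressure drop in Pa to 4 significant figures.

ΔP ≈ 32300 Pa

Hydraulic diameter D_h = 4A/P = D_o - D_i = 0.07092 - 0.04423 = 0.02669 m.
Re = ρVD_h/μ = 787.4·1.655·0.02669/0.00121 = 2.874e+04.
ε/D_h = 6.6e-05/0.02669 = 0.00247; Haaland gives 1/√f = -1.8 log₁₀[0.000299+0.00024] = 5.883, so f = 0.02889.
ΔP = f(L/D_h)(ρV²/2) = 0.02889·27.67/0.02669·1078 = 3.23e+04 Pa.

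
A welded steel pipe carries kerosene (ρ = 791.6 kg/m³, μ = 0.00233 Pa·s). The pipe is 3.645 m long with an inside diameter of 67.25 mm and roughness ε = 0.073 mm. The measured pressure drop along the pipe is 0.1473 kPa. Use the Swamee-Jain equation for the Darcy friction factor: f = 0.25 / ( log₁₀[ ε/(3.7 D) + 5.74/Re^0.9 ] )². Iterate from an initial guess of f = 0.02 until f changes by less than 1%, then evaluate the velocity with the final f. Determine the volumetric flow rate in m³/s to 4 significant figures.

Q ≈ 0.001635 m³/s

Rearranging Darcy-Weisbach: V = √(2·ΔP·D/(f·L·ρ)). With ε/D = 7.3e-05/0.06725 = 0.00109, iterate starting from f = 0.02:
  f = 0.02 → V = √(2·147.3·0.06725/(0.02·3.645·791.6)) = 0.5859 m/s; Re = ρVD/μ = 1.339e+04; f → 0.03071
  f = 0.03071 → V = 0.4728 m/s; Re = 1.08e+04; f → 0.03222
  f = 0.03222 → V = 0.4616 m/s; Re = 1.055e+04; f → 0.0324
Converged (Δf/f < 1%). With the final f = 0.0324: V = √(2·147.3·0.06725/(0.0324·3.645·791.6)) = 0.4604 m/s.
Q = V·A = 0.4604·(π/4·0.06725²) = 0.001635 m³/s = 0.001635 m³/s.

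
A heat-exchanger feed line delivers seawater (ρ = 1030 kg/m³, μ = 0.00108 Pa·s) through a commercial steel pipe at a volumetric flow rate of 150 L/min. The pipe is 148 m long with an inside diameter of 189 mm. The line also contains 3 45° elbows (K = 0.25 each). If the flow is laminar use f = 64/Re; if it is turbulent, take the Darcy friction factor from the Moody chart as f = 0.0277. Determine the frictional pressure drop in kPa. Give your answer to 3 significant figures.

Q = 150 L/min = 150/60000 = 0.0025 m³/s.
Cross-sectional area A = πD²/4 = π(0.189)²/4 = 0.02806 m²; mean velocity V = Q/A = 0.0025/0.02806 = 0.08911 m/s.
Reynolds number Re = ρVD/μ = 1030 · 0.08911 · 0.189 / 0.00108 = 1.606e+04.
Re > 4000 → turbulent; use the Moody-chart value f = 0.0277.
Total minor-loss coefficient ΣK = 3·0.25 = 0.75.
ΔP = [f·L/D + ΣK]·(ρV²/2) = [0.0277·148/0.189 + 0.75]·(1030·0.08911²/2) = [21.69 + 0.75]·4.089 = 91.77 Pa.
ΔP = 91.77 Pa = 0.0918 kPa.

ΔP ≈ 0.0918 kPa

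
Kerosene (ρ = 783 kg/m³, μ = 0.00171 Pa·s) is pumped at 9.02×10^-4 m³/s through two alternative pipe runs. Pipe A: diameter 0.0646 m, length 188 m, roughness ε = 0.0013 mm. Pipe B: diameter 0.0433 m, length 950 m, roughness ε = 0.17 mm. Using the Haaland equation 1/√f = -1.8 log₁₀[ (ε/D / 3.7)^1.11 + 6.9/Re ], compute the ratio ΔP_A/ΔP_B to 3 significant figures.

Pipe A: V = Q/A = 0.000902/0.003278 = 0.2752 m/s; Re = 8140; ε/D = 2.01e-05; Haaland → f = 0.03272; ΔP_A = f(L/D)(ρV²/2) = 2824 Pa.
Pipe B: V = Q/A = 0.000902/0.001473 = 0.6125 m/s; Re = 1.214e+04; ε/D = 0.00393; Haaland → f = 0.03495; ΔP_B = f(L/D)(ρV²/2) = 1.127e+05 Pa.
ΔP_A/ΔP_B = 2824/1.127e+05 = 0.0251.

ΔP_A/ΔP_B ≈ 0.0251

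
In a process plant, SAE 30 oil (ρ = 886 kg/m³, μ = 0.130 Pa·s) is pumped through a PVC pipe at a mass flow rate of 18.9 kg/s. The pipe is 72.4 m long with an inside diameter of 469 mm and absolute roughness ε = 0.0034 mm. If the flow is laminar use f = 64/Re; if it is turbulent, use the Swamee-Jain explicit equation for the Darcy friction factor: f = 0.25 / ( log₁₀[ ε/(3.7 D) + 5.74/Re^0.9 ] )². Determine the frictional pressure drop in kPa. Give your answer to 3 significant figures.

A = πD²/4 = π(0.469)²/4 = 0.1728 m²; mean velocity V = ṁ/(ρA) = 18.9/(886 · 0.1728) = 0.1235 m/s.
Reynolds number Re = ρVD/μ = 886 · 0.1235 · 0.469 / 0.13 = 394.7.
Re < 2300 → laminar flow, so f = 64/Re = 64/394.7 = 0.1622 (the turbulent correlation is not needed).
Darcy-Weisbach: ΔP = f(L/D)(ρV²/2) = 0.1622·(72.4/0.469)·(886·0.1235²/2) = 0.1622·154.4·6.754 = 169.1 Pa.
ΔP = 169.1 Pa = 0.169 kPa.

ΔP ≈ 0.169 kPa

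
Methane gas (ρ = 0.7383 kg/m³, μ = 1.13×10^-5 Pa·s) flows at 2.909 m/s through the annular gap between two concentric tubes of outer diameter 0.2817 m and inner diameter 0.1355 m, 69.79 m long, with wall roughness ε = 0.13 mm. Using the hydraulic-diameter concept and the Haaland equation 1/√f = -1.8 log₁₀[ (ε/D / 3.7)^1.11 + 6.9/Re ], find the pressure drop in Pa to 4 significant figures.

Hydraulic diameter D_h = 4A/P = D_o - D_i = 0.2817 - 0.1355 = 0.1462 m.
Re = ρVD_h/μ = 0.7383·2.909·0.1462/1.13e-05 = 2.779e+04.
ε/D_h = 0.00013/0.1462 = 0.000889; Haaland gives 1/√f = -1.8 log₁₀[9.61e-05+0.000248] = 6.233, so f = 0.02574.
ΔP = f(L/D_h)(ρV²/2) = 0.02574·69.79/0.1462·3.124 = 38.38 Pa.

ΔP ≈ 38.38 Pa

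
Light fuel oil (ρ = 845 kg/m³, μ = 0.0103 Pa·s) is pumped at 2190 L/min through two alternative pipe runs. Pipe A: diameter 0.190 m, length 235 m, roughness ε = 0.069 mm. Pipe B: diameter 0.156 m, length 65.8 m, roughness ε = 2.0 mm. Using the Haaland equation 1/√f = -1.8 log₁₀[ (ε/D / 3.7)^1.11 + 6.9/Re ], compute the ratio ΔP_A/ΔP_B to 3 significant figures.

ΔP_A/ΔP_B ≈ 0.811

Pipe A: V = Q/A = 0.0365/0.02835 = 1.287 m/s; Re = 2.007e+04; ε/D = 0.000363; Haaland → f = 0.02637; ΔP_A = f(L/D)(ρV²/2) = 2.284e+04 Pa.
Pipe B: V = Q/A = 0.0365/0.01911 = 1.91 m/s; Re = 2.444e+04; ε/D = 0.0128; Haaland → f = 0.04331; ΔP_B = f(L/D)(ρV²/2) = 2.815e+04 Pa.
ΔP_A/ΔP_B = 2.284e+04/2.815e+04 = 0.811.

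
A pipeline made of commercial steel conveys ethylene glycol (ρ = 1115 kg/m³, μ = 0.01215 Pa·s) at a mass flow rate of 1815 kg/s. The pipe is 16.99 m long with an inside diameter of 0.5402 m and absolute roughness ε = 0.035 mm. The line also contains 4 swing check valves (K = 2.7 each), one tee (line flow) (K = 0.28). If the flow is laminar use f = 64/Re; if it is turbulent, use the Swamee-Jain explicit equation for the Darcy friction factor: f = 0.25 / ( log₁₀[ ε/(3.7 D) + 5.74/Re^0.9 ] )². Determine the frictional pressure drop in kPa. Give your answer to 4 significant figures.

ΔP ≈ 324.6 kPa

A = πD²/4 = π(0.5402)²/4 = 0.2292 m²; mean velocity V = ṁ/(ρA) = 1815/(1115 · 0.2292) = 7.102 m/s.
Reynolds number Re = ρVD/μ = 1115 · 7.102 · 0.5402 / 0.0121 = 3.521e+05.
Re > 4000 → turbulent. Relative roughness ε/D = 3.5e-05/0.5402 = 6.48e-05. Swamee-Jain: f = 0.25/(log₁₀[6.48e-05/3.7 + 5.74/3.521e+05^0.9])² = 0.25/(log₁₀[1.75e-05 + 5.85e-05])² = 0.25/(-4.119)² = 0.01473.
Total minor-loss coefficient ΣK = 4·2.7 + 1·0.28 = 11.1.
ΔP = [f·L/D + ΣK]·(ρV²/2) = [0.01473·16.99/0.5402 + 11.1]·(1115·7.102²/2) = [0.4634 + 11.1]·2.812e+04 = 3.246e+05 Pa.
ΔP = 3.246e+05 Pa = 324.6 kPa.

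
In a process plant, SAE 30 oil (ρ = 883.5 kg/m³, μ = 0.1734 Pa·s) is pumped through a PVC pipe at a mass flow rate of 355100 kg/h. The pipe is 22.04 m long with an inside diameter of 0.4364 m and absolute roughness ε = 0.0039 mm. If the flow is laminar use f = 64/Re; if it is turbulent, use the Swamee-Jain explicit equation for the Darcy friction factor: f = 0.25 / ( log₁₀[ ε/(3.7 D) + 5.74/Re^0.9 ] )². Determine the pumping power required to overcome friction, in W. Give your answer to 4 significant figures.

ṁ = 355100 kg/h = 355100/3600 = 98.64 kg/s.
A = πD²/4 = π(0.4364)²/4 = 0.1496 m²; mean velocity V = ṁ/(ρA) = 98.64/(883.5 · 0.1496) = 0.7464 m/s.
Reynolds number Re = ρVD/μ = 883.5 · 0.7464 · 0.4364 / 0.173 = 1660.
Re < 2300 → laminar flow, so f = 64/Re = 64/1660 = 0.03856 (the turbulent correlation is not needed).
Darcy-Weisbach: ΔP = f(L/D)(ρV²/2) = 0.03856·(22.04/0.4364)·(883.5·0.7464²/2) = 0.03856·50.5·246.1 = 479.3 Pa.
Q = ṁ/ρ = 98.64/883.5 = 0.1116 m³/s.
Pumping power P = QΔP = 0.1116·479.3 = 53.514 W = 53.51 W.

P ≈ 53.51 W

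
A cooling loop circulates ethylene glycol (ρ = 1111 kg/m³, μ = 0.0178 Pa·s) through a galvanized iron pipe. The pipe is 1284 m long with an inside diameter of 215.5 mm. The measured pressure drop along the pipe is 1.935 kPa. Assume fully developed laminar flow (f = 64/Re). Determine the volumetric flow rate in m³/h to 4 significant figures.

For laminar flow, f = 64/Re with Re = ρVD/μ, so Darcy-Weisbach reduces to ΔP = 32μLV/D². Solving for V: V = ΔP·D²/(32μL) = 1935·(0.2155)²/(32·0.0178·1284) = 0.1229 m/s.
Check: Re = ρVD/μ = 1111·0.1229·0.2155/0.0178 = 1653 < 2300, so the laminar assumption holds.
Q = V·A = 0.1229·(π/4·0.2155²) = 0.004482 m³/s = 16.13 m³/h.

Q ≈ 16.13 m³/h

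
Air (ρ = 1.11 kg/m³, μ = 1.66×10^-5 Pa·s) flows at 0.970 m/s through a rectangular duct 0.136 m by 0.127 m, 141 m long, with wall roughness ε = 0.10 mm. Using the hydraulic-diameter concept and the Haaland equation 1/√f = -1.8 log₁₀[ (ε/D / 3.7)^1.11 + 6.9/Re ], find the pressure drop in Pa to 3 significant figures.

Hydraulic diameter D_h = 4A/P = 4·(0.136·0.127)/(2·(0.136+0.127)) = 0.06909/0.526 = 0.1313 m.
Re = ρVD_h/μ = 1.11·0.97·0.1313/1.66e-05 = 8519.
ε/D_h = 0.0001/0.1313 = 0.000761; Haaland gives 1/√f = -1.8 log₁₀[8.09e-05+0.00081] = 5.49, so f = 0.03317.
ΔP = f(L/D_h)(ρV²/2) = 0.03317·141/0.1313·0.5222 = 18.6 Pa.

ΔP ≈ 18.6 Pa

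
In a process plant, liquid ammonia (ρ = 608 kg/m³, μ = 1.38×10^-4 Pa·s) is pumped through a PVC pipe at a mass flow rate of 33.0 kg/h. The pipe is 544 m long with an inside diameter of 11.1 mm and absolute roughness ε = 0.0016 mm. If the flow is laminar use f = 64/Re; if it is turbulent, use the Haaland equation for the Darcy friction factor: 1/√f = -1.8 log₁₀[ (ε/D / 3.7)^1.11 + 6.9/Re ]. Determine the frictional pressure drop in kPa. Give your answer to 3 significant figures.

ΔP ≈ 12.1 kPa

ṁ = 33.0 kg/h = 33.0/3600 = 0.009167 kg/s.
A = πD²/4 = π(0.0111)²/4 = 9.677e-05 m²; mean velocity V = ṁ/(ρA) = 0.009167/(608 · 9.677e-05) = 0.1558 m/s.
Reynolds number Re = ρVD/μ = 608 · 0.1558 · 0.0111 / 0.000138 = 7619.
Re > 4000 → turbulent. Relative roughness ε/D = 1.6e-06/0.0111 = 0.000144. Haaland: 1/√f = -1.8 log₁₀[(0.000144/3.7)^1.11 + 6.9/7619] = -1.8 log₁₀[1.28e-05 + 0.000906] = 5.467, so f = 0.03346.
Darcy-Weisbach: ΔP = f(L/D)(ρV²/2) = 0.03346·(544/0.0111)·(608·0.1558²/2) = 0.03346·4.901e+04·7.379 = 1.21e+04 Pa.
ΔP = 1.21e+04 Pa = 12.1 kPa.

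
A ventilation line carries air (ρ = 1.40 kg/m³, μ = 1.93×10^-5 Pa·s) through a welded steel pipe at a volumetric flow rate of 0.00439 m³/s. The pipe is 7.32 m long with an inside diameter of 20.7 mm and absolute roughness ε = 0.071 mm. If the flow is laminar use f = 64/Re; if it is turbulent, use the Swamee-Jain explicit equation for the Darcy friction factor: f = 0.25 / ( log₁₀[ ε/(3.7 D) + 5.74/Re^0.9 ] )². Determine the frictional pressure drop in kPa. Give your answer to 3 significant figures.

Cross-sectional area A = πD²/4 = π(0.0207)²/4 = 0.0003365 m²; mean velocity V = Q/A = 0.00439/0.0003365 = 13.04 m/s.
Reynolds number Re = ρVD/μ = 1.4 · 13.04 · 0.0207 / 1.93e-05 = 1.959e+04.
Re > 4000 → turbulent. Relative roughness ε/D = 7.1e-05/0.0207 = 0.00343. Swamee-Jain: f = 0.25/(log₁₀[0.00343/3.7 + 5.74/1.959e+04^0.9])² = 0.25/(log₁₀[0.000927 + 0.000787])² = 0.25/(-2.766)² = 0.03268.
Darcy-Weisbach: ΔP = f(L/D)(ρV²/2) = 0.03268·(7.32/0.0207)·(1.4·13.04²/2) = 0.03268·353.6·119.1 = 1376 Pa.
ΔP = 1376 Pa = 1.38 kPa.

ΔP ≈ 1.38 kPa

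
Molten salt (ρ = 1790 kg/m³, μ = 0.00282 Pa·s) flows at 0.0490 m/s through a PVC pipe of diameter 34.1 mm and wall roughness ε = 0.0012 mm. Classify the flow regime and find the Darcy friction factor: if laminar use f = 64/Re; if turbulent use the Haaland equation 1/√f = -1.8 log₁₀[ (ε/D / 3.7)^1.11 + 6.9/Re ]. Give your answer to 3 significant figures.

Re = ρVD/μ = 1790·0.049·0.0341/0.00282 = 1061.
Re < 2300 → laminar, so f = 64/Re = 0.06034 (roughness is irrelevant in laminar flow).

f ≈ 0.0603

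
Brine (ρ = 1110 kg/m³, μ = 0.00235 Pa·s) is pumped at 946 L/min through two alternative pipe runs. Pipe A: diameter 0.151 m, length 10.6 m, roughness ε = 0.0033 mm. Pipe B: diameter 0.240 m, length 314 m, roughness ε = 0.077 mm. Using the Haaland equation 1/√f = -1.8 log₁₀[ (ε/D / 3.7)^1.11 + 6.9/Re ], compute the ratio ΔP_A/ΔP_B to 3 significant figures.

ΔP_A/ΔP_B ≈ 0.298

Pipe A: V = Q/A = 0.01577/0.01791 = 0.8804 m/s; Re = 6.28e+04; ε/D = 2.19e-05; Haaland → f = 0.01975; ΔP_A = f(L/D)(ρV²/2) = 596.5 Pa.
Pipe B: V = Q/A = 0.01577/0.04524 = 0.3485 m/s; Re = 3.951e+04; ε/D = 0.000321; Haaland → f = 0.02271; ΔP_B = f(L/D)(ρV²/2) = 2003 Pa.
ΔP_A/ΔP_B = 596.5/2003 = 0.298.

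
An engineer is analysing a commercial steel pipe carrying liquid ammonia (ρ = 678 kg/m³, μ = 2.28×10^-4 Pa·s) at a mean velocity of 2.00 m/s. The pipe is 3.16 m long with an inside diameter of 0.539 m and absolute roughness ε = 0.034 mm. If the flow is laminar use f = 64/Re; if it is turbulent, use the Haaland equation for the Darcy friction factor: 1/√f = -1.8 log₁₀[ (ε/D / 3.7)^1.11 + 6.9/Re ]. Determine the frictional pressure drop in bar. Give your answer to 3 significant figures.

ΔP ≈ 9.29×10^-4 bar

Reynolds number Re = ρVD/μ = 678 · 2 · 0.539 / 0.000228 = 3.206e+06.
Re > 4000 → turbulent. Relative roughness ε/D = 3.4e-05/0.539 = 6.31e-05. Haaland: 1/√f = -1.8 log₁₀[(6.31e-05/3.7)^1.11 + 6.9/3.206e+06] = -1.8 log₁₀[5.1e-06 + 2.15e-06] = 9.252, so f = 0.01168.
Darcy-Weisbach: ΔP = f(L/D)(ρV²/2) = 0.01168·(3.16/0.539)·(678·2²/2) = 0.01168·5.863·1356 = 92.88 Pa.
ΔP = 92.88 Pa = 9.29×10^-4 bar.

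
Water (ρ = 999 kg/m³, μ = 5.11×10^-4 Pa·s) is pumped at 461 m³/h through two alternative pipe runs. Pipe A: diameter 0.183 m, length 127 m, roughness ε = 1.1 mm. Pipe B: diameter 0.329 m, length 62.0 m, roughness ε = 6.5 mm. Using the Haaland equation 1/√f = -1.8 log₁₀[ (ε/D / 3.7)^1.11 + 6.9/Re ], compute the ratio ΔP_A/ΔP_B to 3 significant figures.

Pipe A: V = Q/A = 0.1281/0.0263 = 4.869 m/s; Re = 1.742e+06; ε/D = 0.00601; Haaland → f = 0.03224; ΔP_A = f(L/D)(ρV²/2) = 2.649e+05 Pa.
Pipe B: V = Q/A = 0.1281/0.08501 = 1.506 m/s; Re = 9.689e+05; ε/D = 0.0198; Haaland → f = 0.04855; ΔP_B = f(L/D)(ρV²/2) = 1.037e+04 Pa.
ΔP_A/ΔP_B = 2.649e+05/1.037e+04 = 25.6.

ΔP_A/ΔP_B ≈ 25.6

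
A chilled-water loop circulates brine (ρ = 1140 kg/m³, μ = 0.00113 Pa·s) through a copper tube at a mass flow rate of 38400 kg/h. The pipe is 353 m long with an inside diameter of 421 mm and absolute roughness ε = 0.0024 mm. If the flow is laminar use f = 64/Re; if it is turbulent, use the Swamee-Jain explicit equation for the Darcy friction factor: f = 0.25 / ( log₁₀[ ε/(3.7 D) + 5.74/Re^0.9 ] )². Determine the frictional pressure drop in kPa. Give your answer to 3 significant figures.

ṁ = 38400 kg/h = 38400/3600 = 10.67 kg/s.
A = πD²/4 = π(0.421)²/4 = 0.1392 m²; mean velocity V = ṁ/(ρA) = 10.67/(1140 · 0.1392) = 0.06722 m/s.
Reynolds number Re = ρVD/μ = 1140 · 0.06722 · 0.421 / 0.00113 = 2.855e+04.
Re > 4000 → turbulent. Relative roughness ε/D = 2.4e-06/0.421 = 5.7e-06. Swamee-Jain: f = 0.25/(log₁₀[5.7e-06/3.7 + 5.74/2.855e+04^0.9])² = 0.25/(log₁₀[1.54e-06 + 0.000561])² = 0.25/(-3.25)² = 0.02367.
Darcy-Weisbach: ΔP = f(L/D)(ρV²/2) = 0.02367·(353/0.421)·(1140·0.06722²/2) = 0.02367·838.5·2.575 = 51.11 Pa.
ΔP = 51.11 Pa = 0.0511 kPa.

ΔP ≈ 0.0511 kPa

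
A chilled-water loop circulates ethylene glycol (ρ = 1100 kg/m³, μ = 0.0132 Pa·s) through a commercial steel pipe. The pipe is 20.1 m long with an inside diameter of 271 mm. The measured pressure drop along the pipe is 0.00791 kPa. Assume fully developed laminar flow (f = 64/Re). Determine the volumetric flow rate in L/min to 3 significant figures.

Q ≈ 237 L/min

For laminar flow, f = 64/Re with Re = ρVD/μ, so Darcy-Weisbach reduces to ΔP = 32μLV/D². Solving for V: V = ΔP·D²/(32μL) = 7.91·(0.271)²/(32·0.0132·20.1) = 0.06842 m/s.
Check: Re = ρVD/μ = 1100·0.06842·0.271/0.0132 = 1545 < 2300, so the laminar assumption holds.
Q = V·A = 0.06842·(π/4·0.271²) = 0.003947 m³/s = 237 L/min.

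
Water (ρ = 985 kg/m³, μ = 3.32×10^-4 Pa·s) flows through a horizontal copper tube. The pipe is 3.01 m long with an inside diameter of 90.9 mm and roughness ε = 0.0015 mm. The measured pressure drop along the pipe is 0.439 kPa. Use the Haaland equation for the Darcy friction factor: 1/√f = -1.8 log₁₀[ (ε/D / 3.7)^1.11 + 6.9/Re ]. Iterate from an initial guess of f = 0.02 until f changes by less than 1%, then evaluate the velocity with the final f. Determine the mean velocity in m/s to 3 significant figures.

V ≈ 1.39 m/s

Rearranging Darcy-Weisbach: V = √(2·ΔP·D/(f·L·ρ)). With ε/D = 1.5e-06/0.0909 = 1.65e-05, iterate starting from f = 0.02:
  f = 0.02 → V = √(2·439·0.0909/(0.02·3.01·985)) = 1.16 m/s; Re = ρVD/μ = 3.129e+05; f → 0.01437
  f = 0.01437 → V = 1.369 m/s; Re = 3.691e+05; f → 0.01396
  f = 0.01396 → V = 1.389 m/s; Re = 3.745e+05; f → 0.01392
Converged (Δf/f < 1%). With the final f = 0.01392: V = √(2·439·0.0909/(0.01392·3.01·985)) = 1.39 m/s.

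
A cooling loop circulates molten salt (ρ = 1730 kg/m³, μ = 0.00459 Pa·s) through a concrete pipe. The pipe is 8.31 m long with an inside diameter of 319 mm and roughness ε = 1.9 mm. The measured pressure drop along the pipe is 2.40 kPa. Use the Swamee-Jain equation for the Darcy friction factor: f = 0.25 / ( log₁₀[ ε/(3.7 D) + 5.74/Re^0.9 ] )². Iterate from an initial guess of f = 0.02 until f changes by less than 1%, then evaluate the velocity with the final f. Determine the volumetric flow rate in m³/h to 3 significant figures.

Q ≈ 520 m³/h

Rearranging Darcy-Weisbach: V = √(2·ΔP·D/(f·L·ρ)). With ε/D = 0.0019/0.319 = 0.00596, iterate starting from f = 0.02:
  f = 0.02 → V = √(2·2400·0.319/(0.02·8.31·1730)) = 2.308 m/s; Re = ρVD/μ = 2.775e+05; f → 0.03249
  f = 0.03249 → V = 1.811 m/s; Re = 2.177e+05; f → 0.03259
Converged (Δf/f < 1%). With the final f = 0.03259: V = √(2·2400·0.319/(0.03259·8.31·1730)) = 1.808 m/s.
Q = V·A = 1.808·(π/4·0.319²) = 0.1445 m³/s = 520 m³/h.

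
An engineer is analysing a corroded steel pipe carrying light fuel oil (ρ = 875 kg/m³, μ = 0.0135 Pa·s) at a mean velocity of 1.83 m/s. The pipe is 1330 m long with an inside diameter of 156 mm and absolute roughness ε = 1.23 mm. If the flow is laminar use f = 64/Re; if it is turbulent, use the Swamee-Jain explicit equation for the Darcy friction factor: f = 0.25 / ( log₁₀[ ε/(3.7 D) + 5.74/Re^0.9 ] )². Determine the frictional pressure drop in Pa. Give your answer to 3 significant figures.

ΔP ≈ 488000 Pa

Reynolds number Re = ρVD/μ = 875 · 1.83 · 0.156 / 0.0135 = 1.85e+04.
Re > 4000 → turbulent. Relative roughness ε/D = 0.00123/0.156 = 0.00788. Swamee-Jain: f = 0.25/(log₁₀[0.00788/3.7 + 5.74/1.85e+04^0.9])² = 0.25/(log₁₀[0.00213 + 0.000829])² = 0.25/(-2.529)² = 0.0391.
Darcy-Weisbach: ΔP = f(L/D)(ρV²/2) = 0.0391·(1330/0.156)·(875·1.83²/2) = 0.0391·8526·1465 = 4.884e+05 Pa.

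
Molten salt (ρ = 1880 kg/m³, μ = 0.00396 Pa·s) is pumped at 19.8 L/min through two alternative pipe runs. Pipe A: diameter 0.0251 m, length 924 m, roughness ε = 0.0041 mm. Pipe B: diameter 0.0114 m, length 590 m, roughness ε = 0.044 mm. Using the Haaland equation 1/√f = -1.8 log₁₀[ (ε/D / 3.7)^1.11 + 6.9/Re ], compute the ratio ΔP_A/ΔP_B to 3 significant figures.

ΔP_A/ΔP_B ≈ 0.0303

Pipe A: V = Q/A = 0.00033/0.0004948 = 0.6669 m/s; Re = 7947; ε/D = 0.000163; Haaland → f = 0.03309; ΔP_A = f(L/D)(ρV²/2) = 5.093e+05 Pa.
Pipe B: V = Q/A = 0.00033/0.0001021 = 3.233 m/s; Re = 1.75e+04; ε/D = 0.00386; Haaland → f = 0.03311; ΔP_B = f(L/D)(ρV²/2) = 1.684e+07 Pa.
ΔP_A/ΔP_B = 5.093e+05/1.684e+07 = 0.0303.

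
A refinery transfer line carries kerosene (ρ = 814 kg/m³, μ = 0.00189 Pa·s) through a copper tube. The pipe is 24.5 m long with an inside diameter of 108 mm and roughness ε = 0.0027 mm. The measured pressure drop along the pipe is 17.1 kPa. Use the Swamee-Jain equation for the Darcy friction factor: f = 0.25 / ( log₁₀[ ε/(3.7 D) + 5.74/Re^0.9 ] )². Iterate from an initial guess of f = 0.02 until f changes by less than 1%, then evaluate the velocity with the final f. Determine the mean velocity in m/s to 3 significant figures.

Rearranging Darcy-Weisbach: V = √(2·ΔP·D/(f·L·ρ)). With ε/D = 2.7e-06/0.108 = 2.5e-05, iterate starting from f = 0.02:
  f = 0.02 → V = √(2·1.71e+04·0.108/(0.02·24.5·814)) = 3.043 m/s; Re = ρVD/μ = 1.415e+05; f → 0.01682
  f = 0.01682 → V = 3.318 m/s; Re = 1.544e+05; f → 0.01654
  f = 0.01654 → V = 3.346 m/s; Re = 1.556e+05; f → 0.01652
Converged (Δf/f < 1%). With the final f = 0.01652: V = √(2·1.71e+04·0.108/(0.01652·24.5·814)) = 3.349 m/s.

V ≈ 3.35 m/s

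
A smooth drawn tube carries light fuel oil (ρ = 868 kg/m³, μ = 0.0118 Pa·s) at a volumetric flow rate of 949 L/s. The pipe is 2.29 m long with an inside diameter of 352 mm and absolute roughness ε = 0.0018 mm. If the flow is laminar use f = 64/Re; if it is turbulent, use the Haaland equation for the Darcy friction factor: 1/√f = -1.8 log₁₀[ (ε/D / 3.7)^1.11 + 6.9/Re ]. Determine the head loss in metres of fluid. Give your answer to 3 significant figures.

h_f ≈ 0.468 m

Q = 949 L/s = 949/1000 = 0.949 m³/s.
Cross-sectional area A = πD²/4 = π(0.352)²/4 = 0.09731 m²; mean velocity V = Q/A = 0.949/0.09731 = 9.752 m/s.
Reynolds number Re = ρVD/μ = 868 · 9.752 · 0.352 / 0.0118 = 2.525e+05.
Re > 4000 → turbulent. Relative roughness ε/D = 1.8e-06/0.352 = 5.11e-06. Haaland: 1/√f = -1.8 log₁₀[(5.11e-06/3.7)^1.11 + 6.9/2.525e+05] = -1.8 log₁₀[3.13e-07 + 2.73e-05] = 8.205, so f = 0.01485.
Darcy-Weisbach: ΔP = f(L/D)(ρV²/2) = 0.01485·(2.29/0.352)·(868·9.752²/2) = 0.01485·6.506·4.127e+04 = 3988 Pa.
Head loss h_f = ΔP/(ρg) = 3988/(868·9.81) = 0.468 m.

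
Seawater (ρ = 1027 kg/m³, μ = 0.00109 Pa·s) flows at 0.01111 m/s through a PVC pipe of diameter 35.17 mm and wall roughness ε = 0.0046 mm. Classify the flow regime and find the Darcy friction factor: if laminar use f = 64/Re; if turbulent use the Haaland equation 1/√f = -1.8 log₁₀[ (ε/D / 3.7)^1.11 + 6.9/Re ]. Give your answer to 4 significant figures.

Re = ρVD/μ = 1027·0.01111·0.03517/0.00109 = 368.2.
Re < 2300 → laminar, so f = 64/Re = 0.1738 (roughness is irrelevant in laminar flow).

f ≈ 0.1738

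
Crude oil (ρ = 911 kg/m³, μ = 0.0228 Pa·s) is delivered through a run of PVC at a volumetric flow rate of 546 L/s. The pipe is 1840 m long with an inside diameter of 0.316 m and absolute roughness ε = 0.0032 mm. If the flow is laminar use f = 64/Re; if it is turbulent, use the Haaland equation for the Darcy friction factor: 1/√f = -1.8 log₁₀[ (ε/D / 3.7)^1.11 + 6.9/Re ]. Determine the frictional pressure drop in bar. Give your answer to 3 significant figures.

ΔP ≈ 23.6 bar

Q = 546 L/s = 546/1000 = 0.546 m³/s.
Cross-sectional area A = πD²/4 = π(0.316)²/4 = 0.07843 m²; mean velocity V = Q/A = 0.546/0.07843 = 6.962 m/s.
Reynolds number Re = ρVD/μ = 911 · 6.962 · 0.316 / 0.0228 = 8.79e+04.
Re > 4000 → turbulent. Relative roughness ε/D = 3.2e-06/0.316 = 1.01e-05. Haaland: 1/√f = -1.8 log₁₀[(1.01e-05/3.7)^1.11 + 6.9/8.79e+04] = -1.8 log₁₀[6.69e-07 + 7.85e-05] = 7.383, so f = 0.01835.
Darcy-Weisbach: ΔP = f(L/D)(ρV²/2) = 0.01835·(1840/0.316)·(911·6.962²/2) = 0.01835·5823·2.208e+04 = 2.359e+06 Pa.
ΔP = 2.359e+06 Pa = 23.6 bar.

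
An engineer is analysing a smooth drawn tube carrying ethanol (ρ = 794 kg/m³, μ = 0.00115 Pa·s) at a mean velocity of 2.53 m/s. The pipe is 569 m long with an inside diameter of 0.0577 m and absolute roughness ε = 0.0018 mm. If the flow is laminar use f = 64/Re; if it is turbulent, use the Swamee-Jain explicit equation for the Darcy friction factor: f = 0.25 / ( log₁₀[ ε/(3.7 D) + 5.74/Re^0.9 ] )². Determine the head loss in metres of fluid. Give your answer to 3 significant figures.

Reynolds number Re = ρVD/μ = 794 · 2.53 · 0.0577 / 0.00115 = 1.008e+05.
Re > 4000 → turbulent. Relative roughness ε/D = 1.8e-06/0.0577 = 3.12e-05. Swamee-Jain: f = 0.25/(log₁₀[3.12e-05/3.7 + 5.74/1.008e+05^0.9])² = 0.25/(log₁₀[8.43e-06 + 0.00018])² = 0.25/(-3.724)² = 0.01802.
Darcy-Weisbach: ΔP = f(L/D)(ρV²/2) = 0.01802·(569/0.0577)·(794·2.53²/2) = 0.01802·9861·2541 = 4.517e+05 Pa.
Head loss h_f = ΔP/(ρg) = 4.517e+05/(794·9.81) = 58.0 m.

h_f ≈ 58.0 m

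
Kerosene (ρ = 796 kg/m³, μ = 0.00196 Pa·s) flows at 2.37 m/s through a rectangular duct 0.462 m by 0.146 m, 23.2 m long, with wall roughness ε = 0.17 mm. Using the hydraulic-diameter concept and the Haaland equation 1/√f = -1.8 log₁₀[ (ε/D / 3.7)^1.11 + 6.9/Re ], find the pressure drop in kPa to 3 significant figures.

ΔP ≈ 4.64 kPa

Hydraulic diameter D_h = 4A/P = 4·(0.462·0.146)/(2·(0.462+0.146)) = 0.2698/1.216 = 0.2219 m.
Re = ρVD_h/μ = 796·2.37·0.2219/0.00196 = 2.136e+05.
ε/D_h = 0.00017/0.2219 = 0.000766; Haaland gives 1/√f = -1.8 log₁₀[8.15e-05+3.23e-05] = 7.099, so f = 0.01984.
ΔP = f(L/D_h)(ρV²/2) = 0.01984·23.2/0.2219·2236 = 4638 Pa.
ΔP = 4.64 kPa.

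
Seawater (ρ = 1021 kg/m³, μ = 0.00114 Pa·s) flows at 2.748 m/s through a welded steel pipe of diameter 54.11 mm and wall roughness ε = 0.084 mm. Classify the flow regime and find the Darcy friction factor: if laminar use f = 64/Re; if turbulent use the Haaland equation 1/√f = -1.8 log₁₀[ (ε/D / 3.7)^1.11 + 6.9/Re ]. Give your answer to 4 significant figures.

Re = ρVD/μ = 1021·2.748·0.05411/0.00114 = 1.332e+05.
Re > 4000 → turbulent. ε/D = 8.4e-05/0.05411 = 0.00155; Haaland: 1/√f = -1.8 log₁₀[0.000178 + 5.18e-05] = 6.548, so f = 0.02332.

f ≈ 0.02332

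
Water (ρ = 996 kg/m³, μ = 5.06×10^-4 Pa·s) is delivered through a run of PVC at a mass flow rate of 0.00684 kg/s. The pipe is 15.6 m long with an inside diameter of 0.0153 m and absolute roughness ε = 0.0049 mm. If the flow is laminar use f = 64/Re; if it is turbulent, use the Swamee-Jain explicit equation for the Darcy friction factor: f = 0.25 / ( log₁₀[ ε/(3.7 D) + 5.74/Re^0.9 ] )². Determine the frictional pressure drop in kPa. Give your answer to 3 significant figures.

ΔP ≈ 0.0403 kPa

A = πD²/4 = π(0.0153)²/4 = 0.0001839 m²; mean velocity V = ṁ/(ρA) = 0.00684/(996 · 0.0001839) = 0.03735 m/s.
Reynolds number Re = ρVD/μ = 996 · 0.03735 · 0.0153 / 0.000506 = 1125.
Re < 2300 → laminar flow, so f = 64/Re = 64/1125 = 0.05689 (the turbulent correlation is not needed).
Darcy-Weisbach: ΔP = f(L/D)(ρV²/2) = 0.05689·(15.6/0.0153)·(996·0.03735²/2) = 0.05689·1020·0.6948 = 40.31 Pa.
ΔP = 40.31 Pa = 0.0403 kPa.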